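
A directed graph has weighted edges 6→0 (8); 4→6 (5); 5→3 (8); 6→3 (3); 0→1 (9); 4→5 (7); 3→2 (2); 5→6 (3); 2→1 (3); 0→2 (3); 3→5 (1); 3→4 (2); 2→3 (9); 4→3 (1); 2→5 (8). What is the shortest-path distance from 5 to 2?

Candidate routes:
5 -> 6 -> 0 -> 2: 3 + 8 + 3 = 14
5 -> 6 -> 3 -> 2: 3 + 3 + 2 = 8
5 -> 3 -> 2: 8 + 2 = 10
5 -> 3 -> 4 -> 6 -> 0 -> 2: 8 + 2 + 5 + 8 + 3 = 26
Best route has total 8.

8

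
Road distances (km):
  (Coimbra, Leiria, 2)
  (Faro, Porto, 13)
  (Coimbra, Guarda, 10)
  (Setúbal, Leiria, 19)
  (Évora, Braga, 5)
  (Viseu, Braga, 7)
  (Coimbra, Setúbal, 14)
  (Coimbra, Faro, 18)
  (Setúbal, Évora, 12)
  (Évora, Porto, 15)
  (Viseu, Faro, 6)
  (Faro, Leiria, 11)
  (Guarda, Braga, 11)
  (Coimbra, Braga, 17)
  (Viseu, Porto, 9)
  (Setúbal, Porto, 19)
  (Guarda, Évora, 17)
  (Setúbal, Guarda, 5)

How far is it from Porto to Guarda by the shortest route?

24

Comparing a few candidate routes:
Porto-Évora-Braga-Guarda: 15 + 5 + 11 = 31
Porto-Évora-Guarda: 15 + 17 = 32
Porto-Évora-Setúbal-Guarda: 15 + 12 + 5 = 32
Porto-Setúbal-Guarda: 19 + 5 = 24
Porto-Viseu-Braga-Guarda: 9 + 7 + 11 = 27
Best route has total 24 km.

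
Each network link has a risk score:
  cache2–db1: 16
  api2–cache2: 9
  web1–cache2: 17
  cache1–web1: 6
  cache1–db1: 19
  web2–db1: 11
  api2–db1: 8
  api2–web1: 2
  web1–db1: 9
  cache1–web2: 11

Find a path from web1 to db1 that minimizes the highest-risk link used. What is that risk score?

Checking several routes:
web1-api2-cache2-db1: max(2, 9, 16) = 16
web1-api2-db1: max(2, 8) = 8
web1-cache1-web2-db1: max(6, 11, 11) = 11
web1-db1: max(9) = 9
web1-cache2-api2-db1: max(17, 9, 8) = 17
web1-cache2-db1: max(17, 16) = 17
The minimum achievable maximum is 8.

8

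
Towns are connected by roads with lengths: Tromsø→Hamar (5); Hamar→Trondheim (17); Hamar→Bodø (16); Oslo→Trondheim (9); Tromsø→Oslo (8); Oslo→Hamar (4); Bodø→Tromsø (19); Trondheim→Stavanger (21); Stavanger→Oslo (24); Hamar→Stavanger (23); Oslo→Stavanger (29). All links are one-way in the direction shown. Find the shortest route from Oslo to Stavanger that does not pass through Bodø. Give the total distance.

27

Candidate routes:
Oslo→Hamar→Stavanger: 4 + 23 = 27
Oslo→Stavanger: 29
Oslo→Trondheim→Stavanger: 9 + 21 = 30
Oslo→Hamar→Trondheim→Stavanger: 4 + 17 + 21 = 42
The minimum is 27.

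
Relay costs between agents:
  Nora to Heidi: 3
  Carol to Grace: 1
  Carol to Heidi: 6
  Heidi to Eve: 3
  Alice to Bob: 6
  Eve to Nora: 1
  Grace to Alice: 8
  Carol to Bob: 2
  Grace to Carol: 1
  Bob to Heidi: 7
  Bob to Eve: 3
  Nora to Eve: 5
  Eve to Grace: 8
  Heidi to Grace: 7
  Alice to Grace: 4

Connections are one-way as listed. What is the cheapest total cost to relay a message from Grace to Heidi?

7

Some routes from Grace to Heidi:
Grace - Carol - Bob - Heidi: 1 + 2 + 7 = 10
Grace - Carol - Bob - Eve - Nora - Heidi: 1 + 2 + 3 + 1 + 3 = 10
Grace - Carol - Heidi: 1 + 6 = 7
Best route has total 7.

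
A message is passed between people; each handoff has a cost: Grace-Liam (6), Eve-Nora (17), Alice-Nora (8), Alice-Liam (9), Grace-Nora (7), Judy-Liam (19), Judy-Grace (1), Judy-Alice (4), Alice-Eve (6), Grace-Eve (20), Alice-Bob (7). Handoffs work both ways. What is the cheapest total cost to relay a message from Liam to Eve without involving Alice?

Paths from Liam to Eve avoiding Alice:
Liam→Grace→Eve: 6 + 20 = 26
Liam→Judy→Grace→Eve: 19 + 1 + 20 = 40
Liam→Judy→Grace→Nora→Eve: 19 + 1 + 7 + 17 = 44
Liam→Grace→Nora→Eve: 6 + 7 + 17 = 30
The minimum is 26.

26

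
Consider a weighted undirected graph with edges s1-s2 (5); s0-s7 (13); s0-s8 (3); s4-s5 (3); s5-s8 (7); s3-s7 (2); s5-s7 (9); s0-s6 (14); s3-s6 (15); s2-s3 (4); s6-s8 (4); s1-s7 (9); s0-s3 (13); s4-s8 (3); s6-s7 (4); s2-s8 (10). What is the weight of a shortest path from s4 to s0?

6

Comparing a few candidate routes:
s4-s5-s8-s0: 3 + 7 + 3 = 13
s4-s8-s0: 3 + 3 = 6
s4-s8-s6-s0: 3 + 4 + 14 = 21
The minimum is 6.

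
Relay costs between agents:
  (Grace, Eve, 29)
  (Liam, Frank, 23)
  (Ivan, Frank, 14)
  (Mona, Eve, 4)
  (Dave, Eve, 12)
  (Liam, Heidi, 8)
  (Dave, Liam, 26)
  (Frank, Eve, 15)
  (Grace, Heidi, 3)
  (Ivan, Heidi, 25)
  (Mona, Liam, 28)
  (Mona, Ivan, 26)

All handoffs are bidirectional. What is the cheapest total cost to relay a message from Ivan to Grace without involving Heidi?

Some routes from Ivan to Grace avoiding Heidi:
Ivan-Frank-Liam-Mona-Eve-Grace: 14 + 23 + 28 + 4 + 29 = 98
Ivan-Frank-Eve-Grace: 14 + 15 + 29 = 58
Ivan-Mona-Eve-Grace: 26 + 4 + 29 = 59
Shortest: 58.

58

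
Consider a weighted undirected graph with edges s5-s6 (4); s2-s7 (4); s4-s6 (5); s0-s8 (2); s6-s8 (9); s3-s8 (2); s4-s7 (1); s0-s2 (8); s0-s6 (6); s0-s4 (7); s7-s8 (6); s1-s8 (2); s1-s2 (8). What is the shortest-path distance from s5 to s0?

10

Comparing a few candidate routes:
s5 -> s6 -> s4 -> s7 -> s8 -> s0: 4 + 5 + 1 + 6 + 2 = 18
s5 -> s6 -> s4 -> s7 -> s2 -> s1 -> s8 -> s0: 4 + 5 + 1 + 4 + 8 + 2 + 2 = 26
s5 -> s6 -> s4 -> s7 -> s2 -> s0: 4 + 5 + 1 + 4 + 8 = 22
s5 -> s6 -> s8 -> s0: 4 + 9 + 2 = 15
s5 -> s6 -> s0: 4 + 6 = 10
s5 -> s6 -> s4 -> s0: 4 + 5 + 7 = 16
The minimum is 10.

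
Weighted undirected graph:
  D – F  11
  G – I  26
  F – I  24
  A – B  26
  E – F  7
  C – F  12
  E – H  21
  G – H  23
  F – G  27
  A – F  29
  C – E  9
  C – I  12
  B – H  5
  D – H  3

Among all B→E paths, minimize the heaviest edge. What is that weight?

A few of the B→E routes:
B → H → D → F → E: max(5, 3, 11, 7) = 11
B → H → D → F → C → E: max(5, 3, 11, 12, 9) = 12
B → H → E: max(5, 21) = 21
Smallest bottleneck: 11.

11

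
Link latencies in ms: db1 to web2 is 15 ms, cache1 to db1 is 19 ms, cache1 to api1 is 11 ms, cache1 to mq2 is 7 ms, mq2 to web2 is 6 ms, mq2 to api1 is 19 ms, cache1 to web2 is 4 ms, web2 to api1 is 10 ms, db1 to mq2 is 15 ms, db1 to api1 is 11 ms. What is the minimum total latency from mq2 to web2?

6

Comparing a few candidate routes:
mq2 -> cache1 -> api1 -> web2: 7 + 11 + 10 = 28
mq2 -> web2: 6
mq2 -> cache1 -> web2: 7 + 4 = 11
Shortest: 6 ms.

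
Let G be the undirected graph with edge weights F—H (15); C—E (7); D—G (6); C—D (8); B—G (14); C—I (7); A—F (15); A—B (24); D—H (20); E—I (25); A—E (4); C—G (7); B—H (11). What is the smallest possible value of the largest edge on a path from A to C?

7

Checking several routes:
A - E - C: max(4, 7) = 7
A - F - H - D - C: max(15, 15, 20, 8) = 20
A - F - H - B - G - D - C: max(15, 15, 11, 14, 6, 8) = 15
A - F - H - B - G - C: max(15, 15, 11, 14, 7) = 15
Smallest bottleneck: 7.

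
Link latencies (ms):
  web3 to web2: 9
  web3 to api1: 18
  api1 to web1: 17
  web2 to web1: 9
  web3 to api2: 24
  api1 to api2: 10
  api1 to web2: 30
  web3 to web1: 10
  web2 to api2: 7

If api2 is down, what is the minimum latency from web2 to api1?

26

Routes from web2 to api1 avoiding api2:
web2-web1-web3-api1: 9 + 10 + 18 = 37
web2-web1-api1: 9 + 17 = 26
web2-api1: 30
web2-web3-web1-api1: 9 + 10 + 17 = 36
web2-web3-api1: 9 + 18 = 27
Best route has total 26 ms.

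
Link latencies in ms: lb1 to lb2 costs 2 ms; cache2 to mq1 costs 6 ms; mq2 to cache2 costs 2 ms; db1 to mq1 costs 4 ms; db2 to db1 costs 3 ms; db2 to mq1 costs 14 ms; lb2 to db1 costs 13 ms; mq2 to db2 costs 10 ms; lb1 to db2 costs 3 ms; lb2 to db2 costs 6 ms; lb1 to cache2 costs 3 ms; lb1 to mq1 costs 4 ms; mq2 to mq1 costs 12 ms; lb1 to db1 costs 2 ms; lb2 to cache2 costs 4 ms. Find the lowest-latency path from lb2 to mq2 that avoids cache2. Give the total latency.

15

Checking several routes:
lb2 - lb1 - db2 - mq2: 2 + 3 + 10 = 15
lb2 - db2 - mq2: 6 + 10 = 16
lb2 - lb1 - db1 - db2 - mq2: 2 + 2 + 3 + 10 = 17
Shortest: 15 ms.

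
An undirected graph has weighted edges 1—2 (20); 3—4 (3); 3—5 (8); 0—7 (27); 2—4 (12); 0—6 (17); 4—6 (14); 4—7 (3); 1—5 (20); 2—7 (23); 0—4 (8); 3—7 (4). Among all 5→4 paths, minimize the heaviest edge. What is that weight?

8

A few of the 5→4 routes:
5 → 1 → 2 → 7 → 4: max(20, 20, 23, 3) = 23
5 → 3 → 7 → 4: max(8, 4, 3) = 8
5 → 1 → 2 → 4: max(20, 20, 12) = 20
5 → 3 → 4: max(8, 3) = 8
5 → 3 → 7 → 2 → 4: max(8, 4, 23, 12) = 23
Smallest bottleneck: 8.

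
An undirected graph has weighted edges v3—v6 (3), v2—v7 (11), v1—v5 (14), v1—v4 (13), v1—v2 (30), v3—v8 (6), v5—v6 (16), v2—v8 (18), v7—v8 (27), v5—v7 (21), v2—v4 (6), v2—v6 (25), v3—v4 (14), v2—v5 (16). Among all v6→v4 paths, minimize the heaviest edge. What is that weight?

A few of the v6→v4 routes:
v6-v3-v8-v2-v5-v1-v4: max(3, 6, 18, 16, 14, 13) = 18
v6-v5-v2-v4: max(16, 16, 6) = 16
v6-v5-v2-v8-v3-v4: max(16, 16, 18, 6, 14) = 18
v6-v5-v1-v4: max(16, 14, 13) = 16
v6-v3-v8-v2-v4: max(3, 6, 18, 6) = 18
v6-v3-v4: max(3, 14) = 14
Best route has worst link 14.

14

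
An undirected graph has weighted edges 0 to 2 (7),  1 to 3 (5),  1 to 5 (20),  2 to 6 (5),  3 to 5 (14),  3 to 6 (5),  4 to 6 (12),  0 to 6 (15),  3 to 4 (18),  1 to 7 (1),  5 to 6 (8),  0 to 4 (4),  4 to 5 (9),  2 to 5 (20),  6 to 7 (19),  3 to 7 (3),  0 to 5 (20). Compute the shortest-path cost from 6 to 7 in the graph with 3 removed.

19

A few of the 6→7 routes:
6→7: 19
6→5→1→7: 8 + 20 + 1 = 29
6→2→0→4→5→1→7: 5 + 7 + 4 + 9 + 20 + 1 = 46
6→4→5→1→7: 12 + 9 + 20 + 1 = 42
Shortest: 19.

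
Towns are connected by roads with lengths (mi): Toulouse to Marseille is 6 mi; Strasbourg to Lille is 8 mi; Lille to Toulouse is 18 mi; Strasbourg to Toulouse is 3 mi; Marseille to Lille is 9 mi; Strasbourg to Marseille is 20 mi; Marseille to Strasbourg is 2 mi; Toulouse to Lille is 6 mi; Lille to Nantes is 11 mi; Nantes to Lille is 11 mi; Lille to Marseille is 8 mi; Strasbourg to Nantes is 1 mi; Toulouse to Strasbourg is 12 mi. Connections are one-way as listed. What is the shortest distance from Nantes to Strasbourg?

21

Routes from Nantes to Strasbourg:
Nantes -> Lille -> Toulouse -> Strasbourg: 11 + 18 + 12 = 41
Nantes -> Lille -> Toulouse -> Marseille -> Strasbourg: 11 + 18 + 6 + 2 = 37
Nantes -> Lille -> Marseille -> Strasbourg: 11 + 8 + 2 = 21
The minimum is 21 mi.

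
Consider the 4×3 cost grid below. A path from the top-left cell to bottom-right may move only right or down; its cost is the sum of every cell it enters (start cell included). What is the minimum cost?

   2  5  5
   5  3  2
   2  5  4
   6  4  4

20

Path r0c0 r0c1 r1c1 r1c2 r2c2 r3c2: 2 + 5 + 3 + 2 + 4 + 4 = 20.
(Top row then right column would cost 22.)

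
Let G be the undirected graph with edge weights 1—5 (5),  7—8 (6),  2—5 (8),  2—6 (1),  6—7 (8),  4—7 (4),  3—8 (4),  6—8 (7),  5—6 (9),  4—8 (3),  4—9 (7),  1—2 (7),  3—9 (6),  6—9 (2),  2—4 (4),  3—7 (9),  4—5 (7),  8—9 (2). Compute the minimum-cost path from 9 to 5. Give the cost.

11

Comparing a few candidate routes:
9 → 6 → 5: 2 + 9 = 11
9 → 8 → 4 → 5: 2 + 3 + 7 = 12
9 → 6 → 2 → 5: 2 + 1 + 8 = 11
The minimum is 11.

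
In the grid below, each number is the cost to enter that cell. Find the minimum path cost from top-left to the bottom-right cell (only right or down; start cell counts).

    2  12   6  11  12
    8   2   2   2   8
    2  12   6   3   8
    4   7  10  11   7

Path [0,0] -> [1,0] -> [1,1] -> [1,2] -> [1,3] -> [2,3] -> [2,4] -> [3,4]: 2 + 8 + 2 + 2 + 2 + 3 + 8 + 7 = 34.
For comparison, the top-then-right route costs 66.

34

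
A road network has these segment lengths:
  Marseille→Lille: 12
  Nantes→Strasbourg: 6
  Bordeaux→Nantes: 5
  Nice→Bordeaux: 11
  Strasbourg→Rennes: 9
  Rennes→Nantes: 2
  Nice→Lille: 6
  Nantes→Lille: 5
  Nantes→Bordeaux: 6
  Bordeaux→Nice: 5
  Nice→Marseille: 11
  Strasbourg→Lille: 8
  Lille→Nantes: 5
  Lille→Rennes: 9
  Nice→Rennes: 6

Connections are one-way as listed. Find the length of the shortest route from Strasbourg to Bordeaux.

17

Candidate routes:
Strasbourg → Lille → Rennes → Nantes → Bordeaux: 8 + 9 + 2 + 6 = 25
Strasbourg → Lille → Nantes → Bordeaux: 8 + 5 + 6 = 19
Strasbourg → Rennes → Nantes → Bordeaux: 9 + 2 + 6 = 17
Shortest: 17.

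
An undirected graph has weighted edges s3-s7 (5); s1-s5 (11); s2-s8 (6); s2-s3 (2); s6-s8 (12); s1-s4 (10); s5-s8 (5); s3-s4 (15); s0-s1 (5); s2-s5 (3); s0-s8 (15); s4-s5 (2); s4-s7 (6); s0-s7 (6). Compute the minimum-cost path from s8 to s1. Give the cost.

16

A few of the s8→s1 routes:
s8→s2→s5→s4→s1: 6 + 3 + 2 + 10 = 21
s8→s5→s4→s1: 5 + 2 + 10 = 17
s8→s0→s1: 15 + 5 = 20
s8→s5→s1: 5 + 11 = 16
s8→s2→s5→s1: 6 + 3 + 11 = 20
Best route has total 16.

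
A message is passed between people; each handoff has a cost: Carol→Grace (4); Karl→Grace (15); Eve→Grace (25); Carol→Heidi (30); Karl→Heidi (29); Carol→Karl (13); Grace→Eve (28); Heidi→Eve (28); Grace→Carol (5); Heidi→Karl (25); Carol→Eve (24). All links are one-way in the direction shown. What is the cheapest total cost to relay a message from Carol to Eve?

24

Comparing a few candidate routes:
Carol → Grace → Eve: 4 + 28 = 32
Carol → Eve: 24
Carol → Karl → Grace → Eve: 13 + 15 + 28 = 56
The minimum is 24.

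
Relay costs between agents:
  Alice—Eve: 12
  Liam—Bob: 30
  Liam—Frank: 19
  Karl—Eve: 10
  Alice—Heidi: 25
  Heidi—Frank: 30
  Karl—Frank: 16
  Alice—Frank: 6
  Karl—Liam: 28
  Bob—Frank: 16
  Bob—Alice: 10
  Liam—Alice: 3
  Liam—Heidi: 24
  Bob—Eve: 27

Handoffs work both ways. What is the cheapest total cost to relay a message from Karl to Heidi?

46

A few of the Karl→Heidi routes:
Karl → Frank → Alice → Liam → Heidi: 16 + 6 + 3 + 24 = 49
Karl → Frank → Alice → Heidi: 16 + 6 + 25 = 47
Karl → Frank → Heidi: 16 + 30 = 46
Karl → Eve → Alice → Liam → Heidi: 10 + 12 + 3 + 24 = 49
Karl → Eve → Alice → Heidi: 10 + 12 + 25 = 47
Shortest: 46.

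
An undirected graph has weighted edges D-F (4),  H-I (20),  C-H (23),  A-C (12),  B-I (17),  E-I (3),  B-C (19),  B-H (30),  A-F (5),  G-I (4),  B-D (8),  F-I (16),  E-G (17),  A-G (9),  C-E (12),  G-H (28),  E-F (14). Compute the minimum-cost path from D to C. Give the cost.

21

A few of the D→C routes:
D→B→C: 8 + 19 = 27
D→F→I→E→C: 4 + 16 + 3 + 12 = 35
D→F→E→C: 4 + 14 + 12 = 30
D→F→A→G→I→E→C: 4 + 5 + 9 + 4 + 3 + 12 = 37
D→F→A→C: 4 + 5 + 12 = 21
D→B→I→E→C: 8 + 17 + 3 + 12 = 40
Shortest: 21.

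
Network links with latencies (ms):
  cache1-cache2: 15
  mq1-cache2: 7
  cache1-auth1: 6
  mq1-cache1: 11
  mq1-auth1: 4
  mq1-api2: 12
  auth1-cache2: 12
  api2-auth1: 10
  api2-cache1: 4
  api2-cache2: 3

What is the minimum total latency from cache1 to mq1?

10

Checking several routes:
cache1 → auth1 → mq1: 6 + 4 = 10
cache1 → api2 → mq1: 4 + 12 = 16
cache1 → api2 → cache2 → mq1: 4 + 3 + 7 = 14
cache1 → mq1: 11
Shortest: 10 ms.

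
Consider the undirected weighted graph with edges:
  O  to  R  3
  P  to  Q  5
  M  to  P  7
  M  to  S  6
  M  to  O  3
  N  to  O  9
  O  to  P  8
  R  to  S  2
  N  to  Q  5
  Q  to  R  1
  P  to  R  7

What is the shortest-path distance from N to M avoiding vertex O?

A few of the N→M routes:
N -> Q -> R -> S -> M: 5 + 1 + 2 + 6 = 14
N -> Q -> P -> M: 5 + 5 + 7 = 17
N -> Q -> R -> P -> M: 5 + 1 + 7 + 7 = 20
Shortest: 14.

14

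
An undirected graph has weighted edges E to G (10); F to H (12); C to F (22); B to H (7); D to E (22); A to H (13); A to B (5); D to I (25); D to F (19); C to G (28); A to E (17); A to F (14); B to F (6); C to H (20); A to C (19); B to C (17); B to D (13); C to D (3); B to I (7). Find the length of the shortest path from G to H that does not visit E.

48

Checking several routes:
G → C → B → H: 28 + 17 + 7 = 52
G → C → H: 28 + 20 = 48
G → C → D → F → H: 28 + 3 + 19 + 12 = 62
G → C → A → H: 28 + 19 + 13 = 60
G → C → D → B → H: 28 + 3 + 13 + 7 = 51
G → C → A → B → H: 28 + 19 + 5 + 7 = 59
Shortest: 48.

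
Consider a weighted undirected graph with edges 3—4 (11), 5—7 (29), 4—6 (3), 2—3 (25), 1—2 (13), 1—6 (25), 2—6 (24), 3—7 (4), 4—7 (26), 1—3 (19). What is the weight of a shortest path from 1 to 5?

Checking several routes:
1→6→4→3→7→5: 25 + 3 + 11 + 4 + 29 = 72
1→3→7→5: 19 + 4 + 29 = 52
1→2→3→7→5: 13 + 25 + 4 + 29 = 71
The minimum is 52.

52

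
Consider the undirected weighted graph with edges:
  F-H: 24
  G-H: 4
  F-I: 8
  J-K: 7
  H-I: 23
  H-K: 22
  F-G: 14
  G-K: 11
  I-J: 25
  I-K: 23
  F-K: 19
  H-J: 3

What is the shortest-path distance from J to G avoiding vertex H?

18

Some routes from J to G avoiding H:
J→I→F→G: 25 + 8 + 14 = 47
J→K→F→G: 7 + 19 + 14 = 40
J→K→I→F→G: 7 + 23 + 8 + 14 = 52
J→K→G: 7 + 11 = 18
The minimum is 18.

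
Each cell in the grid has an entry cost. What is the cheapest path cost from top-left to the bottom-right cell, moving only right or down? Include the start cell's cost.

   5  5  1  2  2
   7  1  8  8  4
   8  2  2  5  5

Path (0,0)→(0,1)→(0,2)→(0,3)→(0,4)→(1,4)→(2,4): 5 + 5 + 1 + 2 + 2 + 4 + 5 = 24.

24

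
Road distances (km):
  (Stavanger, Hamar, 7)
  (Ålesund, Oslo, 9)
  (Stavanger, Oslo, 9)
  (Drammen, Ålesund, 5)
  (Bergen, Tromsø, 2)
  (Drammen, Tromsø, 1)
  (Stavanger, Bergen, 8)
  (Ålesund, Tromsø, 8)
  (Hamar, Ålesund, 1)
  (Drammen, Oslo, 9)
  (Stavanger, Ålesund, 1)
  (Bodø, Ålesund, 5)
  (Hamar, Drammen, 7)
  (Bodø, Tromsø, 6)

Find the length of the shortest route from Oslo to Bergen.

12

Some routes from Oslo to Bergen:
Oslo-Ålesund-Drammen-Tromsø-Bergen: 9 + 5 + 1 + 2 = 17
Oslo-Stavanger-Bergen: 9 + 8 = 17
Oslo-Drammen-Tromsø-Bergen: 9 + 1 + 2 = 12
Best route has total 12 km.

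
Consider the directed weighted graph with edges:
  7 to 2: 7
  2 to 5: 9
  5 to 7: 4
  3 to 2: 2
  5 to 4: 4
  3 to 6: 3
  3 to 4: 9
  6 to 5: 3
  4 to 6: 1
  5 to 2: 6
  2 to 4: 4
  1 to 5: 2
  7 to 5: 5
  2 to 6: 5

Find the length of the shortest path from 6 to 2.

Routes from 6 to 2:
6→5→2: 3 + 6 = 9
6→5→7→2: 3 + 4 + 7 = 14
Shortest: 9.

9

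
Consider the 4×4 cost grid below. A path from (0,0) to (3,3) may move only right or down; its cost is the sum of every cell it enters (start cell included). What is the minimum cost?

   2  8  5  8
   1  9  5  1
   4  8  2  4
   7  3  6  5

26

Best path: r0c0 → r1c0 → r2c0 → r2c1 → r2c2 → r2c3 → r3c3
Cost: 2 + 1 + 4 + 8 + 2 + 4 + 5 = 26
For comparison, the top-then-right route costs 33.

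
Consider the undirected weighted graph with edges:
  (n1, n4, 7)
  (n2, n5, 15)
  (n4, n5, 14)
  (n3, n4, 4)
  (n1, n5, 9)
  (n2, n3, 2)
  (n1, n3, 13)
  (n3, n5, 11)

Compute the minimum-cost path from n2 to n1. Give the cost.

13

Some routes from n2 to n1:
n2 → n3 → n1: 2 + 13 = 15
n2 → n5 → n1: 15 + 9 = 24
n2 → n3 → n5 → n1: 2 + 11 + 9 = 22
n2 → n3 → n4 → n1: 2 + 4 + 7 = 13
n2 → n3 → n4 → n5 → n1: 2 + 4 + 14 + 9 = 29
Best route has total 13.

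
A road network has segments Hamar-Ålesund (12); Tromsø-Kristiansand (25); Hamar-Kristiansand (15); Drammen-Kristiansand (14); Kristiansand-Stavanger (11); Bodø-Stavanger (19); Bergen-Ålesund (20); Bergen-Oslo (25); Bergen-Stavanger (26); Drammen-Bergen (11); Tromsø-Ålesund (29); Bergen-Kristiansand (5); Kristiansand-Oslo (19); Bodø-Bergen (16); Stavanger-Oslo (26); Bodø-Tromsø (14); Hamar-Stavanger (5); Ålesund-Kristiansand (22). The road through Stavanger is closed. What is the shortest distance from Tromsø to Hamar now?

A few of the Tromsø→Hamar routes:
Tromsø→Bodø→Bergen→Kristiansand→Hamar: 14 + 16 + 5 + 15 = 50
Tromsø→Ålesund→Hamar: 29 + 12 = 41
Tromsø→Kristiansand→Hamar: 25 + 15 = 40
Best route has total 40.

40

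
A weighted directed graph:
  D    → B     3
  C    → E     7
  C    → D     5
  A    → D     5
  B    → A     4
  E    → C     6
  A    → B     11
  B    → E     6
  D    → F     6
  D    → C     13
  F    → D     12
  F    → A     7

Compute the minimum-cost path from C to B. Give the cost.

8

Paths from C to B:
C - D - B: 5 + 3 = 8
C - D - F - A - B: 5 + 6 + 7 + 11 = 29
Shortest: 8.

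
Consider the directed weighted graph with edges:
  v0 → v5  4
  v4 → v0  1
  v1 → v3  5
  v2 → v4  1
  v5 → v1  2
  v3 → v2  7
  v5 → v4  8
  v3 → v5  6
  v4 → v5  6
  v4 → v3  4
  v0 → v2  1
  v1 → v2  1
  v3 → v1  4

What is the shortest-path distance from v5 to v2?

3

Paths from v5 to v2:
v5 -> v4 -> v0 -> v2: 8 + 1 + 1 = 10
v5 -> v1 -> v3 -> v2: 2 + 5 + 7 = 14
v5 -> v4 -> v3 -> v2: 8 + 4 + 7 = 19
v5 -> v4 -> v3 -> v1 -> v2: 8 + 4 + 4 + 1 = 17
v5 -> v1 -> v2: 2 + 1 = 3
Best route has total 3.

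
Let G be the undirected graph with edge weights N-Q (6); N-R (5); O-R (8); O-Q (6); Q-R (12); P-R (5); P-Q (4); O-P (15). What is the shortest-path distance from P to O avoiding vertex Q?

13

Routes from P to O avoiding Q:
P-O: 15
P-R-O: 5 + 8 = 13
Shortest: 13.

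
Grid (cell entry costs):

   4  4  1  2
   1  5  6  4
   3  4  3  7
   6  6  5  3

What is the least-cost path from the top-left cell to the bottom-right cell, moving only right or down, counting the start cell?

23

Path [0,0] -> [1,0] -> [2,0] -> [2,1] -> [2,2] -> [3,2] -> [3,3]: 4 + 1 + 3 + 4 + 3 + 5 + 3 = 23.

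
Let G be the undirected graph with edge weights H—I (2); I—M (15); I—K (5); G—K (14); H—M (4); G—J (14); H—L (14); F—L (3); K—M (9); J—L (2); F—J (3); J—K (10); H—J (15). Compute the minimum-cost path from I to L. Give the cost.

Comparing a few candidate routes:
I → H → L: 2 + 14 = 16
I → H → J → L: 2 + 15 + 2 = 19
I → K → J → L: 5 + 10 + 2 = 17
I → K → J → F → L: 5 + 10 + 3 + 3 = 21
Best route has total 16.

16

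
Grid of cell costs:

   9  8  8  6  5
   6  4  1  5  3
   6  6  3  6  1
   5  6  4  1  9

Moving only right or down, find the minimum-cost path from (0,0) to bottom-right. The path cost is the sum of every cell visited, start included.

37

Path (0,0) -> (1,0) -> (1,1) -> (1,2) -> (2,2) -> (3,2) -> (3,3) -> (3,4): 9 + 6 + 4 + 1 + 3 + 4 + 1 + 9 = 37.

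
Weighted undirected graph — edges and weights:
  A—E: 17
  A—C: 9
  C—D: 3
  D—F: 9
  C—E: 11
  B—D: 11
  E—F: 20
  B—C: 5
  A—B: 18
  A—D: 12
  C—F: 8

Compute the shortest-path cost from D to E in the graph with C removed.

29

Candidate routes:
D → A → E: 12 + 17 = 29
D → F → E: 9 + 20 = 29
D → B → A → E: 11 + 18 + 17 = 46
The minimum is 29.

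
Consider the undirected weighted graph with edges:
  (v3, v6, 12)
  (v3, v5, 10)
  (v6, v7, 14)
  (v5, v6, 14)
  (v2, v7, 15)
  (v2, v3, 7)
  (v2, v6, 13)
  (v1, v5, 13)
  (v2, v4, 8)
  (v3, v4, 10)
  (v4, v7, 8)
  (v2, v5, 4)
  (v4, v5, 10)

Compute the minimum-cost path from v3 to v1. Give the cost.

23

Checking several routes:
v3 - v2 - v5 - v1: 7 + 4 + 13 = 24
v3 - v5 - v1: 10 + 13 = 23
v3 - v4 - v5 - v1: 10 + 10 + 13 = 33
Best route has total 23.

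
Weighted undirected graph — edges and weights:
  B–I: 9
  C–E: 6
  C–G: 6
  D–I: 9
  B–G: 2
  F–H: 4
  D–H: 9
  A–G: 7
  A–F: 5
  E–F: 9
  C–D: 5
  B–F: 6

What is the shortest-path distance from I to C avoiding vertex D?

17

Routes from I to C avoiding D:
I-B-F-A-G-C: 9 + 6 + 5 + 7 + 6 = 33
I-B-F-E-C: 9 + 6 + 9 + 6 = 30
I-B-G-A-F-E-C: 9 + 2 + 7 + 5 + 9 + 6 = 38
I-B-G-C: 9 + 2 + 6 = 17
Shortest: 17.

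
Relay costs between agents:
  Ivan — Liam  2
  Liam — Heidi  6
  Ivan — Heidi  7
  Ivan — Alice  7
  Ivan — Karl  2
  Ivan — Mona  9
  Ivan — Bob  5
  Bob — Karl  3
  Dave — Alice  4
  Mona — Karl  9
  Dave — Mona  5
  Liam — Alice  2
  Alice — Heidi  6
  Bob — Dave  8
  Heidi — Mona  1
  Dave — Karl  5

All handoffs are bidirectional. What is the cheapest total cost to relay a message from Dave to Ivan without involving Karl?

8

Checking several routes:
Dave→Bob→Ivan: 8 + 5 = 13
Dave→Alice→Ivan: 4 + 7 = 11
Dave→Mona→Heidi→Ivan: 5 + 1 + 7 = 13
Dave→Alice→Liam→Ivan: 4 + 2 + 2 = 8
The minimum is 8.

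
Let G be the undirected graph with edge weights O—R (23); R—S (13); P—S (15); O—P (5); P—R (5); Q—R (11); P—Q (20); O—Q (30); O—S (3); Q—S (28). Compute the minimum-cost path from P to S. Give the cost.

A few of the P→S routes:
P→S: 15
P→R→S: 5 + 13 = 18
P→O→S: 5 + 3 = 8
The minimum is 8.

8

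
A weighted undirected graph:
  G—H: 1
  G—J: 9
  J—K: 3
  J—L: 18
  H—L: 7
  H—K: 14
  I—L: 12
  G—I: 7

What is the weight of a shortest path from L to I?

A few of the L→I routes:
L → H → G → I: 7 + 1 + 7 = 15
L → I: 12
L → H → K → J → G → I: 7 + 14 + 3 + 9 + 7 = 40
L → J → G → I: 18 + 9 + 7 = 34
Best route has total 12.

12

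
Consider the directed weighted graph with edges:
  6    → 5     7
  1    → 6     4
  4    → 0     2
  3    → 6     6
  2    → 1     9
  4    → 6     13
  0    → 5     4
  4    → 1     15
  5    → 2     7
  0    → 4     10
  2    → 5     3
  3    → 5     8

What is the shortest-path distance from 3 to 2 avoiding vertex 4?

Routes from 3 to 2 avoiding 4:
3 -> 5 -> 2: 8 + 7 = 15
3 -> 6 -> 5 -> 2: 6 + 7 + 7 = 20
The minimum is 15.

15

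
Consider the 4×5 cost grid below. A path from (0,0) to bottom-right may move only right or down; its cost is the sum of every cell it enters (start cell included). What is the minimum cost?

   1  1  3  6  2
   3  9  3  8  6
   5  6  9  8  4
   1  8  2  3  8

30

One optimal route is [0,0]→[0,1]→[0,2]→[1,2]→[2,2]→[3,2]→[3,3]→[3,4].
Its cost is 1 + 1 + 3 + 3 + 9 + 2 + 3 + 8 = 30.
(Top row then right column would cost 31.)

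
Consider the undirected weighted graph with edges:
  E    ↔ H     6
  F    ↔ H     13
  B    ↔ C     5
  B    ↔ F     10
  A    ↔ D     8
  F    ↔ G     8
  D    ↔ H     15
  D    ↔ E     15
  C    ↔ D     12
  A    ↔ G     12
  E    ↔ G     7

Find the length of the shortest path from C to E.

27

A few of the C→E routes:
C -> D -> H -> E: 12 + 15 + 6 = 33
C -> B -> F -> G -> E: 5 + 10 + 8 + 7 = 30
C -> D -> E: 12 + 15 = 27
The minimum is 27.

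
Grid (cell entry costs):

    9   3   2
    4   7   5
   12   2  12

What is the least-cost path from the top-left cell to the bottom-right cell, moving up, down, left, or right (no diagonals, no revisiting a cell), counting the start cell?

Best path: (0,0) -> (0,1) -> (0,2) -> (1,2) -> (2,2)
Cost: 9 + 3 + 2 + 5 + 12 = 31

31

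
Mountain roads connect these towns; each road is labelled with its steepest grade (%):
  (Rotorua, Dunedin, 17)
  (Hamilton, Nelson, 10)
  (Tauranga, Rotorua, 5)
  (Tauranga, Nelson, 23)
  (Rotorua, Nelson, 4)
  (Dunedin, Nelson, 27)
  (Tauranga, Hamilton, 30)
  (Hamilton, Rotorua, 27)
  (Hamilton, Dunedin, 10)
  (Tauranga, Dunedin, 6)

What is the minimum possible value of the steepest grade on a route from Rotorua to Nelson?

4

Checking several routes:
Rotorua → Dunedin → Tauranga → Nelson: max(17, 6, 23) = 23
Rotorua → Dunedin → Hamilton → Nelson: max(17, 10, 10) = 17
Rotorua → Nelson: max(4) = 4
Rotorua → Tauranga → Dunedin → Hamilton → Nelson: max(5, 6, 10, 10) = 10
Smallest bottleneck: 4%.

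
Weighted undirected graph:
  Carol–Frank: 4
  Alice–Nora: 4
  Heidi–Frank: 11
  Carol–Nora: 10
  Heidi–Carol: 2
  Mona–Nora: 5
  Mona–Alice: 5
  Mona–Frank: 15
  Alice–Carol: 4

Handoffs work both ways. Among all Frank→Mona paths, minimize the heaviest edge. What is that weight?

A few of the Frank→Mona routes:
Frank→Carol→Alice→Nora→Mona: max(4, 4, 4, 5) = 5
Frank→Carol→Nora→Mona: max(4, 10, 5) = 10
Frank→Heidi→Carol→Nora→Alice→Mona: max(11, 2, 10, 4, 5) = 11
Frank→Heidi→Carol→Nora→Mona: max(11, 2, 10, 5) = 11
Frank→Carol→Nora→Alice→Mona: max(4, 10, 4, 5) = 10
Frank→Carol→Alice→Mona: max(4, 4, 5) = 5
The minimum achievable maximum is 5.

5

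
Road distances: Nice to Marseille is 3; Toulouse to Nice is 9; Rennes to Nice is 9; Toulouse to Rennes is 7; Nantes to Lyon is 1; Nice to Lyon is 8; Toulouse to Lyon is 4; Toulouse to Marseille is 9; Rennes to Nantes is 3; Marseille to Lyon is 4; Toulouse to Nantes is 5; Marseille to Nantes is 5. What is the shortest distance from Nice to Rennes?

Checking several routes:
Nice-Marseille-Nantes-Rennes: 3 + 5 + 3 = 11
Nice-Rennes: 9
Nice-Marseille-Lyon-Nantes-Rennes: 3 + 4 + 1 + 3 = 11
Nice-Toulouse-Rennes: 9 + 7 = 16
Nice-Lyon-Nantes-Rennes: 8 + 1 + 3 = 12
The minimum is 9.

9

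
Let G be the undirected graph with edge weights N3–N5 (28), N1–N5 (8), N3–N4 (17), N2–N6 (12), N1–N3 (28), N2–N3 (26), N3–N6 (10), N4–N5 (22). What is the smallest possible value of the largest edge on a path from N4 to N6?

A few of the N4→N6 routes:
N4 → N5 → N3 → N6: max(22, 28, 10) = 28
N4 → N3 → N6: max(17, 10) = 17
N4 → N3 → N2 → N6: max(17, 26, 12) = 26
N4 → N5 → N1 → N3 → N2 → N6: max(22, 8, 28, 26, 12) = 28
N4 → N5 → N1 → N3 → N6: max(22, 8, 28, 10) = 28
Best route has worst link 17.

17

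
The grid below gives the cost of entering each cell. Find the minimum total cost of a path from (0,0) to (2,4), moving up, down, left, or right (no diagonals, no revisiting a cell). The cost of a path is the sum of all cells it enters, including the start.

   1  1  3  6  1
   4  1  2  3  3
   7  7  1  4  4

Path r0c0 -> r0c1 -> r1c1 -> r1c2 -> r2c2 -> r2c3 -> r2c4: 1 + 1 + 1 + 2 + 1 + 4 + 4 = 14.

14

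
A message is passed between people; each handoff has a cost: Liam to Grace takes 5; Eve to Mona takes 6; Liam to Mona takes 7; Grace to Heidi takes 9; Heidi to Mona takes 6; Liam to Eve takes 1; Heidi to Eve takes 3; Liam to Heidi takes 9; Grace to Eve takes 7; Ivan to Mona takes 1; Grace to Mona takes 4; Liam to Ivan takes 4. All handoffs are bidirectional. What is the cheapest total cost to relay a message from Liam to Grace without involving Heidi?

Checking several routes:
Liam - Eve - Grace: 1 + 7 = 8
Liam - Mona - Grace: 7 + 4 = 11
Liam - Ivan - Mona - Grace: 4 + 1 + 4 = 9
Liam - Eve - Mona - Grace: 1 + 6 + 4 = 11
Liam - Grace: 5
Shortest: 5.

5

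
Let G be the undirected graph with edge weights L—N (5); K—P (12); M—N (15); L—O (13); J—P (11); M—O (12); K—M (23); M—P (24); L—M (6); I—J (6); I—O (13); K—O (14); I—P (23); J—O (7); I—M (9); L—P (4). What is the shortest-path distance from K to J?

21

A few of the K→J routes:
K→P→L→O→J: 12 + 4 + 13 + 7 = 36
K→P→J: 12 + 11 = 23
K→P→L→M→I→J: 12 + 4 + 6 + 9 + 6 = 37
K→O→I→J: 14 + 13 + 6 = 33
K→O→J: 14 + 7 = 21
K→M→I→J: 23 + 9 + 6 = 38
Best route has total 21.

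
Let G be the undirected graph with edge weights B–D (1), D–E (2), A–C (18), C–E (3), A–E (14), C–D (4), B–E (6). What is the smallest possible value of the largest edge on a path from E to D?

2

Routes from E to D:
E -> A -> C -> D: max(14, 18, 4) = 18
E -> D: max(2) = 2
E -> C -> D: max(3, 4) = 4
E -> B -> D: max(6, 1) = 6
Smallest bottleneck: 2.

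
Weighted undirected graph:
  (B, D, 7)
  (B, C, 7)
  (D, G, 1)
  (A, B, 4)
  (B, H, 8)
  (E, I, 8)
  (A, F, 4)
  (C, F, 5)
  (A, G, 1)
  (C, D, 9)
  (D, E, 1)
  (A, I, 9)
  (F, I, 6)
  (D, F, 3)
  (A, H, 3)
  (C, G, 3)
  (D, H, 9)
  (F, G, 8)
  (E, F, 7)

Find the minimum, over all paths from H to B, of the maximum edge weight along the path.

A few of the H→B routes:
H - A - B: max(3, 4) = 4
H - A - G - C - B: max(3, 1, 3, 7) = 7
H - A - G - D - F - C - B: max(3, 1, 1, 3, 5, 7) = 7
H - A - G - C - F - E - D - B: max(3, 1, 3, 5, 7, 1, 7) = 7
H - A - G - C - F - D - B: max(3, 1, 3, 5, 3, 7) = 7
Smallest bottleneck: 4.

4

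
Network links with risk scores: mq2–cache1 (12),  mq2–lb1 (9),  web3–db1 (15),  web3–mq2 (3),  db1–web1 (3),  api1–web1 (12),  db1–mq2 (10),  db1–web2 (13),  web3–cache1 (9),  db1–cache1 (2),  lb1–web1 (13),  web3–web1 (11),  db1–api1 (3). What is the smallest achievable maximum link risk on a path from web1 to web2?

13

A few of the web1→web2 routes:
web1 → lb1 → mq2 → cache1 → db1 → web2: max(13, 9, 12, 2, 13) = 13
web1 → api1 → db1 → web2: max(12, 3, 13) = 13
web1 → lb1 → mq2 → web3 → cache1 → db1 → web2: max(13, 9, 3, 9, 2, 13) = 13
Smallest bottleneck: 13.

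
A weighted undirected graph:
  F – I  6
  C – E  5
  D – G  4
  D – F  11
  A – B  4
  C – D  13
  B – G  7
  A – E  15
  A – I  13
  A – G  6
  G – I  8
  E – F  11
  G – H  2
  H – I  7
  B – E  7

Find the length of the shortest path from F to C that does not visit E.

Paths from F to C avoiding E:
F→I→G→D→C: 6 + 8 + 4 + 13 = 31
F→I→A→B→G→D→C: 6 + 13 + 4 + 7 + 4 + 13 = 47
F→I→A→G→D→C: 6 + 13 + 6 + 4 + 13 = 42
F→D→C: 11 + 13 = 24
F→I→H→G→D→C: 6 + 7 + 2 + 4 + 13 = 32
The minimum is 24.

24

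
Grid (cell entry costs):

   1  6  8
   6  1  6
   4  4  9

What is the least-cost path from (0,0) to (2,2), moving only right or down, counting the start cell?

Cheapest: r0c0 r0c1 r1c1 r2c1 r2c2
  1 + 6 + 1 + 4 + 9 = 21

21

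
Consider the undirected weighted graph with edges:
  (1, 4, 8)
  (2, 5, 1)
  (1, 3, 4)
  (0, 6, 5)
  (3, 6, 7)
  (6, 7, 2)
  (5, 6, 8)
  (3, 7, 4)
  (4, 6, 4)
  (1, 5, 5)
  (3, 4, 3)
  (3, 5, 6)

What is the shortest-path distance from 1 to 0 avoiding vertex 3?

17

Paths from 1 to 0 avoiding 3:
1→5→6→0: 5 + 8 + 5 = 18
1→4→6→0: 8 + 4 + 5 = 17
Shortest: 17.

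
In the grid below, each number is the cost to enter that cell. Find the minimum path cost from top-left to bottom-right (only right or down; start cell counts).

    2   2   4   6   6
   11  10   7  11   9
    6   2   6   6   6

33

Best path: r0c0 → r0c1 → r0c2 → r1c2 → r2c2 → r2c3 → r2c4
Cost: 2 + 2 + 4 + 7 + 6 + 6 + 6 = 33
(Top row then right column would cost 35.)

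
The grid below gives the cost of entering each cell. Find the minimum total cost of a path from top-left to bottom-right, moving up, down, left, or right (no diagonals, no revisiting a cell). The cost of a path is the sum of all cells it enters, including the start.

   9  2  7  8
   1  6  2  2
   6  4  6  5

25

Best path: (0,0) → (1,0) → (1,1) → (1,2) → (1,3) → (2,3)
Cost: 9 + 1 + 6 + 2 + 2 + 5 = 25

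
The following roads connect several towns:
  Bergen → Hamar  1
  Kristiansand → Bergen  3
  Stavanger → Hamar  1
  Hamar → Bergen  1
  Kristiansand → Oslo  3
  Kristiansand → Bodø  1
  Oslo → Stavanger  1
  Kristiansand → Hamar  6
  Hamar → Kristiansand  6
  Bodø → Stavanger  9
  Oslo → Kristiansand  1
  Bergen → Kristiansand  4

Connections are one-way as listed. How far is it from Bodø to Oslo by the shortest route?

18

Candidate routes:
Bodø - Stavanger - Hamar - Bergen - Kristiansand - Oslo: 9 + 1 + 1 + 4 + 3 = 18
Bodø - Stavanger - Hamar - Kristiansand - Oslo: 9 + 1 + 6 + 3 = 19
The minimum is 18.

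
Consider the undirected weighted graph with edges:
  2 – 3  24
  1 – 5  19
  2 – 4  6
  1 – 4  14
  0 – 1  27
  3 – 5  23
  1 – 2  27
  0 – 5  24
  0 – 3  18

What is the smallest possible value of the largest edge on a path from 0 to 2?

23

A few of the 0→2 routes:
0 - 5 - 1 - 4 - 2: max(24, 19, 14, 6) = 24
0 - 1 - 2: max(27, 27) = 27
0 - 3 - 5 - 1 - 2: max(18, 23, 19, 27) = 27
0 - 5 - 3 - 2: max(24, 23, 24) = 24
0 - 3 - 5 - 1 - 4 - 2: max(18, 23, 19, 14, 6) = 23
0 - 3 - 2: max(18, 24) = 24
Best route has worst link 23.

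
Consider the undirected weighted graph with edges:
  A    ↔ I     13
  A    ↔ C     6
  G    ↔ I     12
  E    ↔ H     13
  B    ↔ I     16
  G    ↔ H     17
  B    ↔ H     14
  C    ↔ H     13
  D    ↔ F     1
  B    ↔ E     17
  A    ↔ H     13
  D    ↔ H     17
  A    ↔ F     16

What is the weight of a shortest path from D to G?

34

Some routes from D to G:
D→H→A→I→G: 17 + 13 + 13 + 12 = 55
D→H→B→I→G: 17 + 14 + 16 + 12 = 59
D→F→A→H→G: 1 + 16 + 13 + 17 = 47
D→H→G: 17 + 17 = 34
D→F→A→I→G: 1 + 16 + 13 + 12 = 42
D→F→A→C→H→G: 1 + 16 + 6 + 13 + 17 = 53
Best route has total 34.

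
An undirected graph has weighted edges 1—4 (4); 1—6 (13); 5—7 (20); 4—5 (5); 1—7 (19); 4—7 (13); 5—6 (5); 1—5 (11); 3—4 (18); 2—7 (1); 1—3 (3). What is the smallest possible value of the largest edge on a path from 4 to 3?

Comparing a few candidate routes:
4→5→1→3: max(5, 11, 3) = 11
4→5→6→1→3: max(5, 5, 13, 3) = 13
4→1→3: max(4, 3) = 4
The minimum achievable maximum is 4.

4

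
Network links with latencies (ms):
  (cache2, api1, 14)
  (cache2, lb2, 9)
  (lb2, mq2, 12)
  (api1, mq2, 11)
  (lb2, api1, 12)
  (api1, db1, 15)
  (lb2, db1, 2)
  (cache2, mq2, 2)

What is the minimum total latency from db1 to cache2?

11

Comparing a few candidate routes:
db1 -> lb2 -> api1 -> mq2 -> cache2: 2 + 12 + 11 + 2 = 27
db1 -> lb2 -> api1 -> cache2: 2 + 12 + 14 = 28
db1 -> lb2 -> cache2: 2 + 9 = 11
db1 -> api1 -> cache2: 15 + 14 = 29
db1 -> lb2 -> mq2 -> cache2: 2 + 12 + 2 = 16
db1 -> api1 -> mq2 -> cache2: 15 + 11 + 2 = 28
Shortest: 11 ms.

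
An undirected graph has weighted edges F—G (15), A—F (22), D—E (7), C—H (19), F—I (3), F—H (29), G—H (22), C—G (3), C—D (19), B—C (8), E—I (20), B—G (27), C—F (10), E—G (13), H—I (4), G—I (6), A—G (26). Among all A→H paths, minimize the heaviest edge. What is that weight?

22

Some routes from A to H:
A-F-C-D-E-G-H: max(22, 10, 19, 7, 13, 22) = 22
A-F-C-D-E-I-H: max(22, 10, 19, 7, 20, 4) = 22
A-F-C-D-E-I-G-H: max(22, 10, 19, 7, 20, 6, 22) = 22
A-F-C-D-E-G-I-H: max(22, 10, 19, 7, 13, 6, 4) = 22
Best route has worst link 22.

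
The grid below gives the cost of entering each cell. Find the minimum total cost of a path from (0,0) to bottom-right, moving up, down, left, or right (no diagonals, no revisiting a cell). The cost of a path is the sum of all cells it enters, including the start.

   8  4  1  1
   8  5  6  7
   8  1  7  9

30

Cheapest: r0c0 → r0c1 → r0c2 → r0c3 → r1c3 → r2c3
  8 + 4 + 1 + 1 + 7 + 9 = 30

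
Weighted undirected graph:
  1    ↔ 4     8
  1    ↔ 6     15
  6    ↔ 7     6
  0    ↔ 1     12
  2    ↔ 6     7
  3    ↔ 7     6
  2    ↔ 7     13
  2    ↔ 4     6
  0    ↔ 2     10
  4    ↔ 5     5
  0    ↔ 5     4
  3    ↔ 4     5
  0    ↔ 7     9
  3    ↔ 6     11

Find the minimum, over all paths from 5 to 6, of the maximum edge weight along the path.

6

Comparing a few candidate routes:
5-4-2-6: max(5, 6, 7) = 7
5-4-3-7-6: max(5, 5, 6, 6) = 6
5-0-7-3-4-2-6: max(4, 9, 6, 5, 6, 7) = 9
5-4-2-0-7-6: max(5, 6, 10, 9, 6) = 10
5-0-7-6: max(4, 9, 6) = 9
5-4-3-7-0-2-6: max(5, 5, 6, 9, 10, 7) = 10
The minimum achievable maximum is 6.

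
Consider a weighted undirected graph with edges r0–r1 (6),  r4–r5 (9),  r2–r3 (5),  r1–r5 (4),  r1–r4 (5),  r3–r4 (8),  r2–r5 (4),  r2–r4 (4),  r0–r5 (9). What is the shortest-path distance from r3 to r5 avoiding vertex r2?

17

Paths from r3 to r5 avoiding r2:
r3 -> r4 -> r5: 8 + 9 = 17
r3 -> r4 -> r1 -> r0 -> r5: 8 + 5 + 6 + 9 = 28
r3 -> r4 -> r1 -> r5: 8 + 5 + 4 = 17
Best route has total 17.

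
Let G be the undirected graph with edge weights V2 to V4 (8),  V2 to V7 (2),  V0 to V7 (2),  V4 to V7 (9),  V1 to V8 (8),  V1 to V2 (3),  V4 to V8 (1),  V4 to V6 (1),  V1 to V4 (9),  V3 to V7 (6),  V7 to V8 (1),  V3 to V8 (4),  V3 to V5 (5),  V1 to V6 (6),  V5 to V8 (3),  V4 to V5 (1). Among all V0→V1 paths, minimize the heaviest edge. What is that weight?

3

Comparing a few candidate routes:
V0→V7→V2→V1: max(2, 2, 3) = 3
V0→V7→V3→V5→V8→V4→V6→V1: max(2, 6, 5, 3, 1, 1, 6) = 6
V0→V7→V8→V5→V4→V6→V1: max(2, 1, 3, 1, 1, 6) = 6
V0→V7→V3→V5→V4→V6→V1: max(2, 6, 5, 1, 1, 6) = 6
V0→V7→V8→V3→V5→V4→V6→V1: max(2, 1, 4, 5, 1, 1, 6) = 6
V0→V7→V8→V4→V6→V1: max(2, 1, 1, 1, 6) = 6
Smallest bottleneck: 3.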